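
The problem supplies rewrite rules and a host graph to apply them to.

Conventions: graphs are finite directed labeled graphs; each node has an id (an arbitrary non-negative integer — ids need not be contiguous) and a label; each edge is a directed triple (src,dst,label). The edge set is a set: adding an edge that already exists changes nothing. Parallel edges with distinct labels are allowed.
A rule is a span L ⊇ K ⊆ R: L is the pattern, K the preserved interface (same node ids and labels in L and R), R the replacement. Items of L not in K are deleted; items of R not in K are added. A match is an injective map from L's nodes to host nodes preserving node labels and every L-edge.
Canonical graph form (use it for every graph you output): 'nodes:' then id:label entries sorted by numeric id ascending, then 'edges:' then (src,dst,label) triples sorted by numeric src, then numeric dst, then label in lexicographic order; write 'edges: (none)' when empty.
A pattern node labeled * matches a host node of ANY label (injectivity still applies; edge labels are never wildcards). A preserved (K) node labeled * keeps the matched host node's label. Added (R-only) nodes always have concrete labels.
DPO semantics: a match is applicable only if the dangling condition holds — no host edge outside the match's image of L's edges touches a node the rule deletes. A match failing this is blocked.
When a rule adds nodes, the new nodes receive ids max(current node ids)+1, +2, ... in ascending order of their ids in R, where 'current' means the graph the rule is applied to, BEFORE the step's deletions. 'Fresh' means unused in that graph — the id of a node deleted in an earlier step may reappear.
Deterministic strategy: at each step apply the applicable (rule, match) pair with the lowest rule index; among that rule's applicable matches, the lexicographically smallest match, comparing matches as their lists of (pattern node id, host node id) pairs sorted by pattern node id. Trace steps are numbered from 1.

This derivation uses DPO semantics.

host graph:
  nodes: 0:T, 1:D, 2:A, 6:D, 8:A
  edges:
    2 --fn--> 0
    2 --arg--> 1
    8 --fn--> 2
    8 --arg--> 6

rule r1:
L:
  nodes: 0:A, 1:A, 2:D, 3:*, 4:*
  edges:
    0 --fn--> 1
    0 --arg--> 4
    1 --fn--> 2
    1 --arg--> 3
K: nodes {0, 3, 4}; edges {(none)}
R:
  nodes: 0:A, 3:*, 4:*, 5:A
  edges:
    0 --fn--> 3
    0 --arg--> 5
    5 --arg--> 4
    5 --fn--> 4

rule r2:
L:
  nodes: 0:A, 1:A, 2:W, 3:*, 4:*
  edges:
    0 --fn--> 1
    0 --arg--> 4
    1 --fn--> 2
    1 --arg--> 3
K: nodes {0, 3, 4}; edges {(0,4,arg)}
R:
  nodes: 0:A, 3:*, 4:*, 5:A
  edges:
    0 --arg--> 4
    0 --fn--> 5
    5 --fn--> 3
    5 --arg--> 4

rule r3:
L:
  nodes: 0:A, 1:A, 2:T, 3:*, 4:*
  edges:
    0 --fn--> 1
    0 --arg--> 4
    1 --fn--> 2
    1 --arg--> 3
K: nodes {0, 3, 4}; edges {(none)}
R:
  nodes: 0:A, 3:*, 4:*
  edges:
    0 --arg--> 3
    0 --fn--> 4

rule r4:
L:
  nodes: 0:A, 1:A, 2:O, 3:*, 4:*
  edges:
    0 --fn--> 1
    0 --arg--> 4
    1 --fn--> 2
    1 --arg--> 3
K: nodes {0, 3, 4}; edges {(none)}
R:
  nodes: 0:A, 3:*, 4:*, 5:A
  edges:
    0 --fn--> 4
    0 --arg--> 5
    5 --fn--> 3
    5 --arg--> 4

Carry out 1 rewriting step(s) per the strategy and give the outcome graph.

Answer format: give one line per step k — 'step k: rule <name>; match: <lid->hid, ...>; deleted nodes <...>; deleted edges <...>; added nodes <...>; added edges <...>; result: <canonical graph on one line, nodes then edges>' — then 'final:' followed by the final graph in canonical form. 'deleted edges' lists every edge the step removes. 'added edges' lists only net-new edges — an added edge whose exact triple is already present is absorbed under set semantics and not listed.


step 1: rule r3; match: 0->8, 1->2, 2->0, 3->1, 4->6; deleted nodes 0, 2; deleted edges (2,0,fn); (2,1,arg); (8,2,fn); (8,6,arg); added nodes (none); added edges (8,1,arg); (8,6,fn); result: nodes: 1:D, 6:D, 8:A edges: (8,1,arg); (8,6,fn)
final:
nodes: 1:D, 6:D, 8:A
edges: (8,1,arg); (8,6,fn)


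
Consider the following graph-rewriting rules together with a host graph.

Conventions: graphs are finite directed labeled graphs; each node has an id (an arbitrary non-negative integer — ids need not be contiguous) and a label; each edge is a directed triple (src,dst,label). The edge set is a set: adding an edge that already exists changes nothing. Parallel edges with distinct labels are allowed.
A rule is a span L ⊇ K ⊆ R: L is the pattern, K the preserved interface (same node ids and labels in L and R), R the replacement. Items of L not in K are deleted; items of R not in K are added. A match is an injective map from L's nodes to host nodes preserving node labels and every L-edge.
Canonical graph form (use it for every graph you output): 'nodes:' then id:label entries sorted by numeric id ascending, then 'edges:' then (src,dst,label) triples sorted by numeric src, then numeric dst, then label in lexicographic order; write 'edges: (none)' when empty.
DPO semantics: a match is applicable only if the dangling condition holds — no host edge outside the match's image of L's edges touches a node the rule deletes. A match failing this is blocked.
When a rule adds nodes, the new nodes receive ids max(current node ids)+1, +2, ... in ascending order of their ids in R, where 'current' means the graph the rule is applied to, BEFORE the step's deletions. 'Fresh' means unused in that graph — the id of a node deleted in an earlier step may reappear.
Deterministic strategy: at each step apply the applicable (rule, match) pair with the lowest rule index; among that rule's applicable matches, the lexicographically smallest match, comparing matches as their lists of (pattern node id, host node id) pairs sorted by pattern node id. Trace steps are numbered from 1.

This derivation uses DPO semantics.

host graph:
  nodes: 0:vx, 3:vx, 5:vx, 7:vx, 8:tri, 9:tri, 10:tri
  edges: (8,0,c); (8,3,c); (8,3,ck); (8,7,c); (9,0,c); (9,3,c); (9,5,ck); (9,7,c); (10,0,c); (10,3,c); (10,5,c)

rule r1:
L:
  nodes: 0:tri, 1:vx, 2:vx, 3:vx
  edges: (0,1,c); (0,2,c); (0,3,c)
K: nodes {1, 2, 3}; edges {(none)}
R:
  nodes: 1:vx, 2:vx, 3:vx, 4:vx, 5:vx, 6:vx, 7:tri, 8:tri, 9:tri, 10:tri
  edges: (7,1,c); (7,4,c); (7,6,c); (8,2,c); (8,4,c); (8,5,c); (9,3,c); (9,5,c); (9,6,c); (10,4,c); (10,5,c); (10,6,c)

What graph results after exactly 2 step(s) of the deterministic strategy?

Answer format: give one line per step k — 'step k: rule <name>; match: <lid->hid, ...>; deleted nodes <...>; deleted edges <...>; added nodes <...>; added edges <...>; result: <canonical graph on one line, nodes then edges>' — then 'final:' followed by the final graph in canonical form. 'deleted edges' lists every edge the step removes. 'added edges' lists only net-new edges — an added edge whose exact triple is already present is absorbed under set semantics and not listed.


step 1: rule r1; match: 0->10, 1->0, 2->3, 3->5; deleted nodes 10; deleted edges (10,0,c); (10,3,c); (10,5,c); added nodes 11, 12, 13, 14, 15, 16, 17; added edges (14,0,c); (14,11,c); (14,13,c); (15,3,c); (15,11,c); (15,12,c); (16,5,c); (16,12,c); (16,13,c); (17,11,c); (17,12,c); (17,13,c); result: nodes: 0:vx, 3:vx, 5:vx, 7:vx, 8:tri, 9:tri, 11:vx, 12:vx, 13:vx, 14:tri, 15:tri, 16:tri, 17:tri edges: (8,0,c); (8,3,c); (8,3,ck); (8,7,c); (9,0,c); (9,3,c); (9,5,ck); (9,7,c); (14,0,c); (14,11,c); (14,13,c); (15,3,c); (15,11,c); (15,12,c); (16,5,c); (16,12,c); (16,13,c); (17,11,c); (17,12,c); (17,13,c)
step 2: rule r1; match: 0->14, 1->0, 2->11, 3->13; deleted nodes 14; deleted edges (14,0,c); (14,11,c); (14,13,c); added nodes 18, 19, 20, 21, 22, 23, 24; added edges (21,0,c); (21,18,c); (21,20,c); (22,11,c); (22,18,c); (22,19,c); (23,13,c); (23,19,c); (23,20,c); (24,18,c); (24,19,c); (24,20,c); result: nodes: 0:vx, 3:vx, 5:vx, 7:vx, 8:tri, 9:tri, 11:vx, 12:vx, 13:vx, 15:tri, 16:tri, 17:tri, 18:vx, 19:vx, 20:vx, 21:tri, 22:tri, 23:tri, 24:tri edges: (8,0,c); (8,3,c); (8,3,ck); (8,7,c); (9,0,c); (9,3,c); (9,5,ck); (9,7,c); (15,3,c); (15,11,c); (15,12,c); (16,5,c); (16,12,c); (16,13,c); (17,11,c); (17,12,c); (17,13,c); (21,0,c); (21,18,c); (21,20,c); (22,11,c); (22,18,c); (22,19,c); (23,13,c); (23,19,c); (23,20,c); (24,18,c); (24,19,c); (24,20,c)
final:
nodes: 0:vx, 3:vx, 5:vx, 7:vx, 8:tri, 9:tri, 11:vx, 12:vx, 13:vx, 15:tri, 16:tri, 17:tri, 18:vx, 19:vx, 20:vx, 21:tri, 22:tri, 23:tri, 24:tri
edges: (8,0,c); (8,3,c); (8,3,ck); (8,7,c); (9,0,c); (9,3,c); (9,5,ck); (9,7,c); (15,3,c); (15,11,c); (15,12,c); (16,5,c); (16,12,c); (16,13,c); (17,11,c); (17,12,c); (17,13,c); (21,0,c); (21,18,c); (21,20,c); (22,11,c); (22,18,c); (22,19,c); (23,13,c); (23,19,c); (23,20,c); (24,18,c); (24,19,c); (24,20,c)


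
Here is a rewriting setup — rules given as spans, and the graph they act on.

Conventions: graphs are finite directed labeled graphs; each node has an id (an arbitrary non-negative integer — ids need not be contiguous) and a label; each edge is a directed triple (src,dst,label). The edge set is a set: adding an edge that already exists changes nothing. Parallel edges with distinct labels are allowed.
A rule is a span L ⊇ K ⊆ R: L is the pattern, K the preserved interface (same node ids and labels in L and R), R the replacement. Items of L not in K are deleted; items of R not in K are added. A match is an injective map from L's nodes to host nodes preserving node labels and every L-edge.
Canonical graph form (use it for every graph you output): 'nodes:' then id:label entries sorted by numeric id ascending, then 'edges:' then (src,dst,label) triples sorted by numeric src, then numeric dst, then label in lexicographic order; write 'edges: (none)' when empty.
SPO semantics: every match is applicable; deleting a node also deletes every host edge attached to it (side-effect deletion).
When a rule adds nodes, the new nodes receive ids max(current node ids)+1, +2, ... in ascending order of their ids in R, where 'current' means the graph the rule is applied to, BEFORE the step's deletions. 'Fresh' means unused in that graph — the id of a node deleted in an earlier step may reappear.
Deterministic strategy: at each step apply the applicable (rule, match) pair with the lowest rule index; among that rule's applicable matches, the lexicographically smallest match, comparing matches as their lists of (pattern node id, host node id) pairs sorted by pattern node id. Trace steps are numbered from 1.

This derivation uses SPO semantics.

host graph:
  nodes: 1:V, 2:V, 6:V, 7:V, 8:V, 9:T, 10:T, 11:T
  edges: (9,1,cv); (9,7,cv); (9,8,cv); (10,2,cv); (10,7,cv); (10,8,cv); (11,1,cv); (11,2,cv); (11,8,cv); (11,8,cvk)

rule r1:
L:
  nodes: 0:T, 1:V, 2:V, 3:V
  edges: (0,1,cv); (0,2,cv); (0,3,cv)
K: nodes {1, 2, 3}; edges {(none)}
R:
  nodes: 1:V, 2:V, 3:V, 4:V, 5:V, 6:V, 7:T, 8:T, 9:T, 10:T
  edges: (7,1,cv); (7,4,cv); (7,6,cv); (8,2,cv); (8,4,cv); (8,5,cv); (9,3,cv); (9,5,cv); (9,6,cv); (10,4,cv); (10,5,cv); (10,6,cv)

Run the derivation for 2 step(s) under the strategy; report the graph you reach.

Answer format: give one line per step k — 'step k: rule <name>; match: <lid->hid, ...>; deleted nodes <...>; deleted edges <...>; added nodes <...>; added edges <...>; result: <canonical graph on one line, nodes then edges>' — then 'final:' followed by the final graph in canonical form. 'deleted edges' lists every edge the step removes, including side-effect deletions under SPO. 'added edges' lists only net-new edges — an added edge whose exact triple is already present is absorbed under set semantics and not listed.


step 1: rule r1; match: 0->9, 1->1, 2->7, 3->8; deleted nodes 9; deleted edges (9,1,cv); (9,7,cv); (9,8,cv); added nodes 12, 13, 14, 15, 16, 17, 18; added edges (15,1,cv); (15,12,cv); (15,14,cv); (16,7,cv); (16,12,cv); (16,13,cv); (17,8,cv); (17,13,cv); (17,14,cv); (18,12,cv); (18,13,cv); (18,14,cv); result: nodes: 1:V, 2:V, 6:V, 7:V, 8:V, 10:T, 11:T, 12:V, 13:V, 14:V, 15:T, 16:T, 17:T, 18:T edges: (10,2,cv); (10,7,cv); (10,8,cv); (11,1,cv); (11,2,cv); (11,8,cv); (11,8,cvk); (15,1,cv); (15,12,cv); (15,14,cv); (16,7,cv); (16,12,cv); (16,13,cv); (17,8,cv); (17,13,cv); (17,14,cv); (18,12,cv); (18,13,cv); (18,14,cv)
step 2: rule r1; match: 0->10, 1->2, 2->7, 3->8; deleted nodes 10; deleted edges (10,2,cv); (10,7,cv); (10,8,cv); added nodes 19, 20, 21, 22, 23, 24, 25; added edges (22,2,cv); (22,19,cv); (22,21,cv); (23,7,cv); (23,19,cv); (23,20,cv); (24,8,cv); (24,20,cv); (24,21,cv); (25,19,cv); (25,20,cv); (25,21,cv); result: nodes: 1:V, 2:V, 6:V, 7:V, 8:V, 11:T, 12:V, 13:V, 14:V, 15:T, 16:T, 17:T, 18:T, 19:V, 20:V, 21:V, 22:T, 23:T, 24:T, 25:T edges: (11,1,cv); (11,2,cv); (11,8,cv); (11,8,cvk); (15,1,cv); (15,12,cv); (15,14,cv); (16,7,cv); (16,12,cv); (16,13,cv); (17,8,cv); (17,13,cv); (17,14,cv); (18,12,cv); (18,13,cv); (18,14,cv); (22,2,cv); (22,19,cv); (22,21,cv); (23,7,cv); (23,19,cv); (23,20,cv); (24,8,cv); (24,20,cv); (24,21,cv); (25,19,cv); (25,20,cv); (25,21,cv)
final:
nodes: 1:V, 2:V, 6:V, 7:V, 8:V, 11:T, 12:V, 13:V, 14:V, 15:T, 16:T, 17:T, 18:T, 19:V, 20:V, 21:V, 22:T, 23:T, 24:T, 25:T
edges: (11,1,cv); (11,2,cv); (11,8,cv); (11,8,cvk); (15,1,cv); (15,12,cv); (15,14,cv); (16,7,cv); (16,12,cv); (16,13,cv); (17,8,cv); (17,13,cv); (17,14,cv); (18,12,cv); (18,13,cv); (18,14,cv); (22,2,cv); (22,19,cv); (22,21,cv); (23,7,cv); (23,19,cv); (23,20,cv); (24,8,cv); (24,20,cv); (24,21,cv); (25,19,cv); (25,20,cv); (25,21,cv)


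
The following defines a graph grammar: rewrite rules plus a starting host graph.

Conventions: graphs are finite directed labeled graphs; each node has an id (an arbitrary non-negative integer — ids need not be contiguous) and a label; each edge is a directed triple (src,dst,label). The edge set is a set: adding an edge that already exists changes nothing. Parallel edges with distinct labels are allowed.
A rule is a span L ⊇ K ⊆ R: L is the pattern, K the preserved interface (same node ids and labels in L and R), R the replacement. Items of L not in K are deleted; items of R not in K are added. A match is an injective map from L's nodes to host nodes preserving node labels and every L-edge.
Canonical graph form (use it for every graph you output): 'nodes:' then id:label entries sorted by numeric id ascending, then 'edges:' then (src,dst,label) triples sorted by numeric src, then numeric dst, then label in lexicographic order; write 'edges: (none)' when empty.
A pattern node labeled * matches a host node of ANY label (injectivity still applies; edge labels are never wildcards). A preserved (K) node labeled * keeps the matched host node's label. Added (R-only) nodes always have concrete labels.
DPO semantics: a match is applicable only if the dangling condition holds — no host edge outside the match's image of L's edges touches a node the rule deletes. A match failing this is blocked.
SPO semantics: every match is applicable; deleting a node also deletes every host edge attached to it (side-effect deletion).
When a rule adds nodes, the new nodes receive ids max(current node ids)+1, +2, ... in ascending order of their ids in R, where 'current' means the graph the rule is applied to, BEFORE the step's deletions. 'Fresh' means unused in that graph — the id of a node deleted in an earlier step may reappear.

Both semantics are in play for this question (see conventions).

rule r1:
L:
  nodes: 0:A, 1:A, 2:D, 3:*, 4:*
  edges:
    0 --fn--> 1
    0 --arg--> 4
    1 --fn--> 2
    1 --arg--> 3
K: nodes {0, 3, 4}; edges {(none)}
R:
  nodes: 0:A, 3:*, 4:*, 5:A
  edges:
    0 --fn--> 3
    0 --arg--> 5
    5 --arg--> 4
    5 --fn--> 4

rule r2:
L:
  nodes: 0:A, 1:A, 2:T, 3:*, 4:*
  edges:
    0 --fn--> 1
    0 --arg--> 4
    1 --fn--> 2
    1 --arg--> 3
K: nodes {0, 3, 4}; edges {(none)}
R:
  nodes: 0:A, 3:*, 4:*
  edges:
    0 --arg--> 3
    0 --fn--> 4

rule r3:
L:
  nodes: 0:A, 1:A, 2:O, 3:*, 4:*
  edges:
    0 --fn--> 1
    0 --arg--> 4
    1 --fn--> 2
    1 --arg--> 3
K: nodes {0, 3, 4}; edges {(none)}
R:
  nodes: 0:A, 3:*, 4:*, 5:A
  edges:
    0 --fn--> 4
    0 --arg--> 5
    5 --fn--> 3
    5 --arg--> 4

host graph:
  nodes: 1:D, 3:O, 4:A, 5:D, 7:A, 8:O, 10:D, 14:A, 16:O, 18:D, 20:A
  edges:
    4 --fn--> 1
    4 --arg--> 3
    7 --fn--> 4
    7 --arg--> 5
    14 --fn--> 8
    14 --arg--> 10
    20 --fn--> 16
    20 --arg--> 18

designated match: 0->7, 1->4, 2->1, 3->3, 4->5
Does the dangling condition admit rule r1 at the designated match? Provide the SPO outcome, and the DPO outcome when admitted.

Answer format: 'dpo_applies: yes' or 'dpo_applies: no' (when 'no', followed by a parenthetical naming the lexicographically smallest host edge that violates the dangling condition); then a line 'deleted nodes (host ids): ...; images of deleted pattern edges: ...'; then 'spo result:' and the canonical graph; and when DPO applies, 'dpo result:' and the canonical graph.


dpo_applies: yes
deleted nodes (host ids): 1, 4; images of deleted pattern edges: (4,1,fn); (4,3,arg); (7,4,fn); (7,5,arg)
spo result:
nodes: 3:O, 5:D, 7:A, 8:O, 10:D, 14:A, 16:O, 18:D, 20:A, 21:A
edges: (7,3,fn); (7,21,arg); (14,8,fn); (14,10,arg); (20,16,fn); (20,18,arg); (21,5,arg); (21,5,fn)
dpo result:
nodes: 3:O, 5:D, 7:A, 8:O, 10:D, 14:A, 16:O, 18:D, 20:A, 21:A
edges: (7,3,fn); (7,21,arg); (14,8,fn); (14,10,arg); (20,16,fn); (20,18,arg); (21,5,arg); (21,5,fn)


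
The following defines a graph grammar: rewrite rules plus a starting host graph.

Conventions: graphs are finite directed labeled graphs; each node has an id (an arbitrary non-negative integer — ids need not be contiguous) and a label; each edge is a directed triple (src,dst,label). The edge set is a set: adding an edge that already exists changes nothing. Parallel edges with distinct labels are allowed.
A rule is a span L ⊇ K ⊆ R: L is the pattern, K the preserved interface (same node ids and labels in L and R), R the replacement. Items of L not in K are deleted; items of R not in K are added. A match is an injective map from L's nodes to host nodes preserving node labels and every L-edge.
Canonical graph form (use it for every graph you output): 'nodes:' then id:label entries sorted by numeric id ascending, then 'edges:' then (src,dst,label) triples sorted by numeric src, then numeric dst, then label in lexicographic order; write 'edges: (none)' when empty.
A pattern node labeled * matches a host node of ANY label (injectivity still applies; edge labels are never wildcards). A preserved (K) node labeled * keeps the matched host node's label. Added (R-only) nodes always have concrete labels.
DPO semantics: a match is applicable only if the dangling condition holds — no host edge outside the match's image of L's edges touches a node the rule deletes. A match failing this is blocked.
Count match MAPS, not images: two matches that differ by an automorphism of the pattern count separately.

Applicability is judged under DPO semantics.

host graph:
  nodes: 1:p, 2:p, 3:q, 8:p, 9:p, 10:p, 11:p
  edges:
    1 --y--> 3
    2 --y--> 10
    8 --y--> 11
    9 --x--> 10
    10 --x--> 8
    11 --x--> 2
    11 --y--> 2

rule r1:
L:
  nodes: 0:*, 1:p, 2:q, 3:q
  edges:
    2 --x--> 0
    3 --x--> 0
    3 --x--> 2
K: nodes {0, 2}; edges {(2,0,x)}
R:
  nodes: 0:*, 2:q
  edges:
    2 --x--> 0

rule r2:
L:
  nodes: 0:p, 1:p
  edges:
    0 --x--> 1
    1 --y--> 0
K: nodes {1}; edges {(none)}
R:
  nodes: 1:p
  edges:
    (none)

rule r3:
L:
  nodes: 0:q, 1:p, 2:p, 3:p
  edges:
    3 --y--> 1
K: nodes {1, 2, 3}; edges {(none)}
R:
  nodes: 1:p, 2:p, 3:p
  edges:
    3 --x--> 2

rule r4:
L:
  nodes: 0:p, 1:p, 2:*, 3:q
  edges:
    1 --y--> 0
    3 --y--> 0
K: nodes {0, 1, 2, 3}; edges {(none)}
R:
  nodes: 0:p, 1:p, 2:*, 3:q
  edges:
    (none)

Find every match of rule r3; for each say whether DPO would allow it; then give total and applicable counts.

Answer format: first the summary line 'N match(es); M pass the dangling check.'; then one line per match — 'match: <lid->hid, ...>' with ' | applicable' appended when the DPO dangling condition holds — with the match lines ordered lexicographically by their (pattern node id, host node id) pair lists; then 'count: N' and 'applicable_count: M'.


12 match(es); 0 pass the dangling check.
match: 0->3, 1->2, 2->1, 3->11
match: 0->3, 1->2, 2->8, 3->11
match: 0->3, 1->2, 2->9, 3->11
match: 0->3, 1->2, 2->10, 3->11
match: 0->3, 1->10, 2->1, 3->2
match: 0->3, 1->10, 2->8, 3->2
match: 0->3, 1->10, 2->9, 3->2
match: 0->3, 1->10, 2->11, 3->2
match: 0->3, 1->11, 2->1, 3->8
match: 0->3, 1->11, 2->2, 3->8
match: 0->3, 1->11, 2->9, 3->8
match: 0->3, 1->11, 2->10, 3->8
count: 12
applicable_count: 0


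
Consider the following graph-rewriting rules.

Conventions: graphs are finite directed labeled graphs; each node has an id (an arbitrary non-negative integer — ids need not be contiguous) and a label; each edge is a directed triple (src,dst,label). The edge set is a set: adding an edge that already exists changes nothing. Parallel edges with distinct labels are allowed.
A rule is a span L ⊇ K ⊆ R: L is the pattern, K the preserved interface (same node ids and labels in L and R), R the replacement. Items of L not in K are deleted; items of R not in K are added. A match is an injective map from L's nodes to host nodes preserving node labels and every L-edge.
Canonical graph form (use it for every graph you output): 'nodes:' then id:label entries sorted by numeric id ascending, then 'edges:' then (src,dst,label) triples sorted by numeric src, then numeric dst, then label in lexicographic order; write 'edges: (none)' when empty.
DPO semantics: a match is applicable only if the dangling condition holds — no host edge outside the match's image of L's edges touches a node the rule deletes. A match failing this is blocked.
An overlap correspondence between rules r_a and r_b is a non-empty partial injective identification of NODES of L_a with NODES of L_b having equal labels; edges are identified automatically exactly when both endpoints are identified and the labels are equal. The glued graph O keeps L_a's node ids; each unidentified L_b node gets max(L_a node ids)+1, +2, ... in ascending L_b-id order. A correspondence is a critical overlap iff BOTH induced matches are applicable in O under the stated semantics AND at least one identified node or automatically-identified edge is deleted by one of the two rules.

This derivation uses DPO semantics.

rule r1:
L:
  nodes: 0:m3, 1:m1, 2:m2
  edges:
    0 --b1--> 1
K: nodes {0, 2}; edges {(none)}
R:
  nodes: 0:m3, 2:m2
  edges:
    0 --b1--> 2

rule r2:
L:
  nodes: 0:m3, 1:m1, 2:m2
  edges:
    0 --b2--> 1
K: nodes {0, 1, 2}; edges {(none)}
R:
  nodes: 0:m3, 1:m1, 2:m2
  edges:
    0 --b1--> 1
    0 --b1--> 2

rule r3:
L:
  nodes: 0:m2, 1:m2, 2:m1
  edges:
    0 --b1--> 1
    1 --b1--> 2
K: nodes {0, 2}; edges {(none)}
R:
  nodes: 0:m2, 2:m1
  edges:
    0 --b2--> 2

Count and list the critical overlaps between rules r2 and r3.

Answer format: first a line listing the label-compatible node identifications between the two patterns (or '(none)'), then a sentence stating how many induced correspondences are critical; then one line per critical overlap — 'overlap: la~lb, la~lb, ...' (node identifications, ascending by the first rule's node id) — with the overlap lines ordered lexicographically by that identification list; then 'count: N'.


label-compatible node identifications between L(r2) and L(r3): 1~2, 2~0, 2~1
2 of the induced correspondences are critical overlaps of r2 and r3.
overlap: 1~2, 2~1
overlap: 2~1
count: 2


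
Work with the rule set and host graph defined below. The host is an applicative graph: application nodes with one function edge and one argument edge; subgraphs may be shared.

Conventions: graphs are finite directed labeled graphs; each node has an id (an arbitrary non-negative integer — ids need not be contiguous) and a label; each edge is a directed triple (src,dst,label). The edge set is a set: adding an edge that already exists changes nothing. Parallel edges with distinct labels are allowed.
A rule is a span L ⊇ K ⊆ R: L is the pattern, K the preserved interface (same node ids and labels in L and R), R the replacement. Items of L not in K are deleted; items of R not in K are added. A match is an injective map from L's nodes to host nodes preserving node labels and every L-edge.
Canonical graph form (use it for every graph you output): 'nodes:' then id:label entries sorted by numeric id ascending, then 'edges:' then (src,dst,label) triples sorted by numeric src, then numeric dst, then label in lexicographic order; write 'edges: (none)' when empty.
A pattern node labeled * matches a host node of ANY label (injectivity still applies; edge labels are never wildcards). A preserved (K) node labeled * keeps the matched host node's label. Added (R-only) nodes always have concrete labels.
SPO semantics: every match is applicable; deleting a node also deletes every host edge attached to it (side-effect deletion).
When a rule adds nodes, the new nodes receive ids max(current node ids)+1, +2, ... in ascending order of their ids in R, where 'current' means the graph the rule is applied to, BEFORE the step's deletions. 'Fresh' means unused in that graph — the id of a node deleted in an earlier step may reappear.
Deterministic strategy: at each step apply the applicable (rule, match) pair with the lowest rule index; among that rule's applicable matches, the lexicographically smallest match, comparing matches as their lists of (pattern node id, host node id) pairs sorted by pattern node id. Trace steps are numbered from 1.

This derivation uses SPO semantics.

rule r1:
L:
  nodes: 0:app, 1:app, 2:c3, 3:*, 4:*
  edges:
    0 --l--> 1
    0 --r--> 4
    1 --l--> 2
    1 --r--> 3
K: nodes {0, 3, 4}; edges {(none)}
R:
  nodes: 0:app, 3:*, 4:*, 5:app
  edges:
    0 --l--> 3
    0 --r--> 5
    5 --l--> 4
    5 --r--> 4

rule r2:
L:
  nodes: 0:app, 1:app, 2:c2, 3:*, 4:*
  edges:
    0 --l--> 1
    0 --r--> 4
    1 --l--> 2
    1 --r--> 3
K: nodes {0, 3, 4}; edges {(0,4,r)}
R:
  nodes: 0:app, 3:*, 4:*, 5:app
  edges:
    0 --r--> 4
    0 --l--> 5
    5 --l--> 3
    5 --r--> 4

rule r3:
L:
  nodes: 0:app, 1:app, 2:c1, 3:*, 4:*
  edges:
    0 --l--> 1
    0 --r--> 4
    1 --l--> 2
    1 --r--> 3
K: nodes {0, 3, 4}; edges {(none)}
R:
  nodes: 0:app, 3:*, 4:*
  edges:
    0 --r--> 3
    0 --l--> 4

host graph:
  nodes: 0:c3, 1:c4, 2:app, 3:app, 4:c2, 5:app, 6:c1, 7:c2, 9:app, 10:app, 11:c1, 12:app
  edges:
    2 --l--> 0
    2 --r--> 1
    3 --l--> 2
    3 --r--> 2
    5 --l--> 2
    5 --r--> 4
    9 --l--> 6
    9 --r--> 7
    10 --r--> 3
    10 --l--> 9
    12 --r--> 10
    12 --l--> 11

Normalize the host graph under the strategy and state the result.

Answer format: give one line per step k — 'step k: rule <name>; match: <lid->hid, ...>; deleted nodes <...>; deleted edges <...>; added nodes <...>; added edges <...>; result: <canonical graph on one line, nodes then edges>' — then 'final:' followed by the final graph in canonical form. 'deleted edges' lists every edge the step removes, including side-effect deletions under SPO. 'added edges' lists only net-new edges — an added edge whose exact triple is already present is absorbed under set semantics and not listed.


step 1: rule r1; match: 0->5, 1->2, 2->0, 3->1, 4->4; deleted nodes 0, 2; deleted edges (2,0,l); (2,1,r); (3,2,l); (3,2,r); (5,2,l); (5,4,r); added nodes 13; added edges (5,1,l); (5,13,r); (13,4,l); (13,4,r); result: nodes: 1:c4, 3:app, 4:c2, 5:app, 6:c1, 7:c2, 9:app, 10:app, 11:c1, 12:app, 13:app edges: (5,1,l); (5,13,r); (9,6,l); (9,7,r); (10,3,r); (10,9,l); (12,10,r); (12,11,l); (13,4,l); (13,4,r)
step 2: rule r3; match: 0->10, 1->9, 2->6, 3->7, 4->3; deleted nodes 6, 9; deleted edges (9,6,l); (9,7,r); (10,3,r); (10,9,l); added nodes (none); added edges (10,3,l); (10,7,r); result: nodes: 1:c4, 3:app, 4:c2, 5:app, 7:c2, 10:app, 11:c1, 12:app, 13:app edges: (5,1,l); (5,13,r); (10,3,l); (10,7,r); (12,10,r); (12,11,l); (13,4,l); (13,4,r)
final:
nodes: 1:c4, 3:app, 4:c2, 5:app, 7:c2, 10:app, 11:c1, 12:app, 13:app
edges: (5,1,l); (5,13,r); (10,3,l); (10,7,r); (12,10,r); (12,11,l); (13,4,l); (13,4,r)


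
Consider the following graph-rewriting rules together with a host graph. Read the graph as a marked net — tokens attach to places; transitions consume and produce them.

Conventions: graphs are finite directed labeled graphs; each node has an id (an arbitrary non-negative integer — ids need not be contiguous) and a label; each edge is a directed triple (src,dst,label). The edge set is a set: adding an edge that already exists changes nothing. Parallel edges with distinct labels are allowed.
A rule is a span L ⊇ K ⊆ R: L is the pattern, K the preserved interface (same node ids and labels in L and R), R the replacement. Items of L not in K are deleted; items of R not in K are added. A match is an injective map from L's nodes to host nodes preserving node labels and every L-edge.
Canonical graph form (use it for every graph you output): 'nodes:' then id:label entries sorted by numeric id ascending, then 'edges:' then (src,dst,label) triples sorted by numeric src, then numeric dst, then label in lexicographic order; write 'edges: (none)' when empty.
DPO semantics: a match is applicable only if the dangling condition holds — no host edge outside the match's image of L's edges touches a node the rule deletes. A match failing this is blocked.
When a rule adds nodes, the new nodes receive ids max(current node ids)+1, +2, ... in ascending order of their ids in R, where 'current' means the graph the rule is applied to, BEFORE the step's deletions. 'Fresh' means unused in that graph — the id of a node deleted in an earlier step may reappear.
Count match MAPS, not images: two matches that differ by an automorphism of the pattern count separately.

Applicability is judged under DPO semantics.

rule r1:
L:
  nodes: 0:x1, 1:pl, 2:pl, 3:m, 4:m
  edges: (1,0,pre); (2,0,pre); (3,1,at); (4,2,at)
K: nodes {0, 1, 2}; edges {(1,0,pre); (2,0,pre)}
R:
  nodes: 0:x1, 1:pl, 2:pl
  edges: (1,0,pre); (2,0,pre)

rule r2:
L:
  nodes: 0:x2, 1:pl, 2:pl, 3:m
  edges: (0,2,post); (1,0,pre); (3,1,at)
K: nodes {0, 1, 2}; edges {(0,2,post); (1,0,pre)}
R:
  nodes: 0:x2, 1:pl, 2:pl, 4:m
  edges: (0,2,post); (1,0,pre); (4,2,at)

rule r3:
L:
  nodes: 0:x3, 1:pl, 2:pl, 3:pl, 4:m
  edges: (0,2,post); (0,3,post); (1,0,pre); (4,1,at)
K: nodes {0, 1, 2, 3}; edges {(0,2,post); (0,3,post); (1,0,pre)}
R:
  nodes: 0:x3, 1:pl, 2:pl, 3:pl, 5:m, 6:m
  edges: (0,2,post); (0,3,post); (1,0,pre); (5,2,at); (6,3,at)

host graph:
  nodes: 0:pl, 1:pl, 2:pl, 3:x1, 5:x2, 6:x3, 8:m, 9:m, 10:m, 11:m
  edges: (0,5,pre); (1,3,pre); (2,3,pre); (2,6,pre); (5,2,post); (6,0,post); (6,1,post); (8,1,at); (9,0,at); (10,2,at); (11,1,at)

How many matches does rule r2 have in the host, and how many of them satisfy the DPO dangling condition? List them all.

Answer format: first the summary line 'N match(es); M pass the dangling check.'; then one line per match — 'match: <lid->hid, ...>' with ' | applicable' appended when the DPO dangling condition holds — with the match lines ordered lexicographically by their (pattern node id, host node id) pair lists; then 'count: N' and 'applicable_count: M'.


1 match(es); 1 pass the dangling check.
match: 0->5, 1->0, 2->2, 3->9 | applicable
count: 1
applicable_count: 1


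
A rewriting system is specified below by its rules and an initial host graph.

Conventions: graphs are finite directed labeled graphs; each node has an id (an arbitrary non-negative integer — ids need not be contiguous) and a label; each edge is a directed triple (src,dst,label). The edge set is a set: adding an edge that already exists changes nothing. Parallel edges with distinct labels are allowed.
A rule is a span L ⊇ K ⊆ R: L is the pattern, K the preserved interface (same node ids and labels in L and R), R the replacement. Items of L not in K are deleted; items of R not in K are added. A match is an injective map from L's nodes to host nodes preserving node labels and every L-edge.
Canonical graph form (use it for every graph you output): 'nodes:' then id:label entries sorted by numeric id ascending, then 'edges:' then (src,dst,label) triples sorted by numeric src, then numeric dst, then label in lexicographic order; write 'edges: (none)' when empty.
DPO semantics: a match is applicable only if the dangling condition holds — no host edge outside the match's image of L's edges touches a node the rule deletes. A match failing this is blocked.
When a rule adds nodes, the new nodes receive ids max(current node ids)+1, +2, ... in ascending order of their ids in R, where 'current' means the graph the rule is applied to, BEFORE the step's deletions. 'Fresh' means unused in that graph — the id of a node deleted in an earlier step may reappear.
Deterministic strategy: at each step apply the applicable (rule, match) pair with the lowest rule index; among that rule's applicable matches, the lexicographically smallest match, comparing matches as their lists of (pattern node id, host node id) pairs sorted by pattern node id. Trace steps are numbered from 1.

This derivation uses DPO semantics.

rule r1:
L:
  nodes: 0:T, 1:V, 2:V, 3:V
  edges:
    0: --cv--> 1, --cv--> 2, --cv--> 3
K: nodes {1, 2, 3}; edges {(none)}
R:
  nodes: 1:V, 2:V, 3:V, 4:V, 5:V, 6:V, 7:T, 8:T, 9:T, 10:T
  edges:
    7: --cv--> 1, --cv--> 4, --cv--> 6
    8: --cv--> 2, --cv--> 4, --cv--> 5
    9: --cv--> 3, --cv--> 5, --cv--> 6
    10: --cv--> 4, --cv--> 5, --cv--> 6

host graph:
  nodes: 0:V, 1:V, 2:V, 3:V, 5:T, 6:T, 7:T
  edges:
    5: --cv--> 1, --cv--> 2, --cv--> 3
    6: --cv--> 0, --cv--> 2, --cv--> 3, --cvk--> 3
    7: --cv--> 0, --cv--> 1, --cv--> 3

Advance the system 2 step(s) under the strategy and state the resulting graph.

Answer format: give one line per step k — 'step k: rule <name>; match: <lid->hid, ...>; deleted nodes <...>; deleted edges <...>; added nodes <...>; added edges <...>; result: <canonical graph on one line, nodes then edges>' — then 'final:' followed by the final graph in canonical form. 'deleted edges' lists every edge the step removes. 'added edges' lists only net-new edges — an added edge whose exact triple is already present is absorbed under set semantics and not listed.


step 1: rule r1; match: 0->5, 1->1, 2->2, 3->3; deleted nodes 5; deleted edges (5,1,cv); (5,2,cv); (5,3,cv); added nodes 8, 9, 10, 11, 12, 13, 14; added edges (11,1,cv); (11,8,cv); (11,10,cv); (12,2,cv); (12,8,cv); (12,9,cv); (13,3,cv); (13,9,cv); (13,10,cv); (14,8,cv); (14,9,cv); (14,10,cv); result: nodes: 0:V, 1:V, 2:V, 3:V, 6:T, 7:T, 8:V, 9:V, 10:V, 11:T, 12:T, 13:T, 14:T edges: (6,0,cv); (6,2,cv); (6,3,cv); (6,3,cvk); (7,0,cv); (7,1,cv); (7,3,cv); (11,1,cv); (11,8,cv); (11,10,cv); (12,2,cv); (12,8,cv); (12,9,cv); (13,3,cv); (13,9,cv); (13,10,cv); (14,8,cv); (14,9,cv); (14,10,cv)
step 2: rule r1; match: 0->7, 1->0, 2->1, 3->3; deleted nodes 7; deleted edges (7,0,cv); (7,1,cv); (7,3,cv); added nodes 15, 16, 17, 18, 19, 20, 21; added edges (18,0,cv); (18,15,cv); (18,17,cv); (19,1,cv); (19,15,cv); (19,16,cv); (20,3,cv); (20,16,cv); (20,17,cv); (21,15,cv); (21,16,cv); (21,17,cv); result: nodes: 0:V, 1:V, 2:V, 3:V, 6:T, 8:V, 9:V, 10:V, 11:T, 12:T, 13:T, 14:T, 15:V, 16:V, 17:V, 18:T, 19:T, 20:T, 21:T edges: (6,0,cv); (6,2,cv); (6,3,cv); (6,3,cvk); (11,1,cv); (11,8,cv); (11,10,cv); (12,2,cv); (12,8,cv); (12,9,cv); (13,3,cv); (13,9,cv); (13,10,cv); (14,8,cv); (14,9,cv); (14,10,cv); (18,0,cv); (18,15,cv); (18,17,cv); (19,1,cv); (19,15,cv); (19,16,cv); (20,3,cv); (20,16,cv); (20,17,cv); (21,15,cv); (21,16,cv); (21,17,cv)
final:
nodes: 0:V, 1:V, 2:V, 3:V, 6:T, 8:V, 9:V, 10:V, 11:T, 12:T, 13:T, 14:T, 15:V, 16:V, 17:V, 18:T, 19:T, 20:T, 21:T
edges: (6,0,cv); (6,2,cv); (6,3,cv); (6,3,cvk); (11,1,cv); (11,8,cv); (11,10,cv); (12,2,cv); (12,8,cv); (12,9,cv); (13,3,cv); (13,9,cv); (13,10,cv); (14,8,cv); (14,9,cv); (14,10,cv); (18,0,cv); (18,15,cv); (18,17,cv); (19,1,cv); (19,15,cv); (19,16,cv); (20,3,cv); (20,16,cv); (20,17,cv); (21,15,cv); (21,16,cv); (21,17,cv)


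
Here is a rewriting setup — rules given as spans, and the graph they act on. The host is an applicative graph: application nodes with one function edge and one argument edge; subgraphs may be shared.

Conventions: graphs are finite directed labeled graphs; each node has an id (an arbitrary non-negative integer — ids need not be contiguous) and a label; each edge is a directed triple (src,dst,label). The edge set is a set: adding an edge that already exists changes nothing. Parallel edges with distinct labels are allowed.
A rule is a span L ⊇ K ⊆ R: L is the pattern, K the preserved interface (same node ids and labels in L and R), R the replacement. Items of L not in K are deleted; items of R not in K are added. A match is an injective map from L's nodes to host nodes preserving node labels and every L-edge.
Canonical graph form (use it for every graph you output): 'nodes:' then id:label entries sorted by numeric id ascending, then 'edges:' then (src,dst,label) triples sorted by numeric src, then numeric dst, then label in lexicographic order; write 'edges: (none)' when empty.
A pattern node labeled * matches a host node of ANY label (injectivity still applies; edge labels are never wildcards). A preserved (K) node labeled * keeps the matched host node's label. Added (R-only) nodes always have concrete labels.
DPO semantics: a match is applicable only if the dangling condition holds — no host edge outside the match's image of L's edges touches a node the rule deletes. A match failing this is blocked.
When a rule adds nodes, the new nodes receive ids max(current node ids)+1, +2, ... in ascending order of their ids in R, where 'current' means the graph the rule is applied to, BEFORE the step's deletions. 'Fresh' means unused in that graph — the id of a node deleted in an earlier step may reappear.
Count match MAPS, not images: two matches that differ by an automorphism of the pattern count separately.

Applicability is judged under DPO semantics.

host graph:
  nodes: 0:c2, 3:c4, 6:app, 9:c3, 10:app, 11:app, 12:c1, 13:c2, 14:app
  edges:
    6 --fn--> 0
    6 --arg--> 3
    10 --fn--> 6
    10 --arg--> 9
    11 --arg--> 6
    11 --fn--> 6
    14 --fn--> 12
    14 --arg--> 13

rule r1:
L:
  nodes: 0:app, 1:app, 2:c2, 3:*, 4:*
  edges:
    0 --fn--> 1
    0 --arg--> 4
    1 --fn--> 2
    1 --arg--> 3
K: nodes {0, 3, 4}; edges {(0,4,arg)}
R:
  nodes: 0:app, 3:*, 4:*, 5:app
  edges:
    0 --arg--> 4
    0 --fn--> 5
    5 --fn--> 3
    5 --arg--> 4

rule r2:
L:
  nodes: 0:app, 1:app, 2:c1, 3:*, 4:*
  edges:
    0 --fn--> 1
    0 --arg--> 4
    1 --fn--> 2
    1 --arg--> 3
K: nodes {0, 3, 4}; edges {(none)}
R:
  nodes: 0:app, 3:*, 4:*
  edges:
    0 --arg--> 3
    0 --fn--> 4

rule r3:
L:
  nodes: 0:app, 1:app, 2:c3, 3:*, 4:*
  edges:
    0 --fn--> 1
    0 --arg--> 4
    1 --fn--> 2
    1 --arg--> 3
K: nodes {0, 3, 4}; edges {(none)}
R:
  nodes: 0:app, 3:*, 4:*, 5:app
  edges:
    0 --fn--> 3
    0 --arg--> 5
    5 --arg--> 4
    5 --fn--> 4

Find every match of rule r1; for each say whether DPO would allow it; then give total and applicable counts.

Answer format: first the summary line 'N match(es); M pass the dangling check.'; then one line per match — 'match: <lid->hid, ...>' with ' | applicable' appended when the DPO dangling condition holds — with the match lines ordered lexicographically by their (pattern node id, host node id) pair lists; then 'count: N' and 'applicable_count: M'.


1 match(es); 0 pass the dangling check.
match: 0->10, 1->6, 2->0, 3->3, 4->9
count: 1
applicable_count: 0


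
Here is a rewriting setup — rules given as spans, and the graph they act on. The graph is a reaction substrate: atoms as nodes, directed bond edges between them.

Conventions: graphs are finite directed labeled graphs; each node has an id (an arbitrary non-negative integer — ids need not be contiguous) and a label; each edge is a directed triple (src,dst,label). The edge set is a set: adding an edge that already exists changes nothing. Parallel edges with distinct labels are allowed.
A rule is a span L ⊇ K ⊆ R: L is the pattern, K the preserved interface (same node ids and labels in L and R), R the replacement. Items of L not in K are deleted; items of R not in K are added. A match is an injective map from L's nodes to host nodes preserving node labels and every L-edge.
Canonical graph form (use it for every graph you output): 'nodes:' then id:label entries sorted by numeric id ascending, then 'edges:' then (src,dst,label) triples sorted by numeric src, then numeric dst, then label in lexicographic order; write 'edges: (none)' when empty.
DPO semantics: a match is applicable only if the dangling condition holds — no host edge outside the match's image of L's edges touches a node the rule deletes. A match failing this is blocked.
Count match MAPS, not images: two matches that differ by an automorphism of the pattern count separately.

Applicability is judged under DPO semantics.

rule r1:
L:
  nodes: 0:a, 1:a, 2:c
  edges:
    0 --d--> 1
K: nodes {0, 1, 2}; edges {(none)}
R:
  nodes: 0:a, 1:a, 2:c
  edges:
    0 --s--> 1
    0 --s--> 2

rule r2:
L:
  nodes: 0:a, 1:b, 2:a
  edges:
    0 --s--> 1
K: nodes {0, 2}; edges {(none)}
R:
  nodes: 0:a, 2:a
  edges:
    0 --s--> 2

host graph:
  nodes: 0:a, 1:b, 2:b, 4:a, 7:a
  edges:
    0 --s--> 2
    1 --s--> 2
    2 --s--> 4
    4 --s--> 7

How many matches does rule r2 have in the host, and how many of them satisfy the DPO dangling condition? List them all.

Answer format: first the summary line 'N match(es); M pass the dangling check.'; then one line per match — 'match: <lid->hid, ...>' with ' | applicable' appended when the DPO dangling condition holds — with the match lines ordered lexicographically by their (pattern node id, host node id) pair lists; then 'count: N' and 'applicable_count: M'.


2 match(es); 0 pass the dangling check.
match: 0->0, 1->2, 2->4
match: 0->0, 1->2, 2->7
count: 2
applicable_count: 0
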